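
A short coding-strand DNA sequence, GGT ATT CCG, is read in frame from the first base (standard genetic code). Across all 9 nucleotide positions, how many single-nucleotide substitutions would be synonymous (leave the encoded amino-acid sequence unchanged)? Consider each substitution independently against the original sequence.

8

Codon 1 (GGT, Gly): 3 synonymous substitutions.
Codon 2 (ATT, Ile): 2 synonymous substitutions.
Codon 3 (CCG, Pro): 3 synonymous substitutions.
Total: 3 + 2 + 3 = 8.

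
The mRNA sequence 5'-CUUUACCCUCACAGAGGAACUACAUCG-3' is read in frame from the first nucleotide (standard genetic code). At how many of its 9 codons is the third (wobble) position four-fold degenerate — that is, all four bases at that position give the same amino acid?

6

Codon 1 CUU (Leu): third position 4-fold.
Codon 2 UAC (Tyr): third position 2-fold.
Codon 3 CCU (Pro): third position 4-fold.
Codon 4 CAC (His): third position 2-fold.
Codon 5 AGA (Arg): third position 2-fold.
Codon 6 GGA (Gly): third position 4-fold.
Codon 7 ACU (Thr): third position 4-fold.
Codon 8 ACA (Thr): third position 4-fold.
Codon 9 UCG (Ser): third position 4-fold.
Four-fold degenerate third positions: 6.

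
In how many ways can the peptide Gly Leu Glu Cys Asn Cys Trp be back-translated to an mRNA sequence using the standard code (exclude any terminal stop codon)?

384

Gly: 4 codons.
Leu: 6 codons.
Glu: 2 codons.
Cys: 2 codons.
Asn: 2 codons.
Cys: 2 codons.
Trp: 1 codon.
4 × 6 × 2 × 2 × 2 × 2 × 1 = 384.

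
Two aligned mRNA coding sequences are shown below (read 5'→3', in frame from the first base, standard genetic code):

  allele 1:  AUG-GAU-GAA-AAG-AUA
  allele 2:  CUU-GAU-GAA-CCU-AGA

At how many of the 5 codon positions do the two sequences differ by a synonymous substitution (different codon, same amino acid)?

Codon 1: AUG Met / CUU Leu — nonsynonymous.
Codon 2: GAU Asp / GAU Asp — identical.
Codon 3: GAA Glu / GAA Glu — identical.
Codon 4: AAG Lys / CCU Pro — nonsynonymous.
Codon 5: AUA Ile / AGA Arg — nonsynonymous.
Synonymous differences: 0.

0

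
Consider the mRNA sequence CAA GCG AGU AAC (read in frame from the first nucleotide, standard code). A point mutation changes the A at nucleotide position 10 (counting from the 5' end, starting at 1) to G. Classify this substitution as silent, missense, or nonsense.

missense

Position 10 falls in codon 4: AAC → Asn.
After the substitution the codon is GAC → Asp.
Asn ≠ Asp, so this is a missense mutation.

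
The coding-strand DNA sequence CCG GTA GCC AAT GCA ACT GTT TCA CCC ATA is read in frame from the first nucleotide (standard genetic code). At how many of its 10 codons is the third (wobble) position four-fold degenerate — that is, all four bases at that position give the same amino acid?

8

Codon 1 CCG (Pro): third position 4-fold.
Codon 2 GTA (Val): third position 4-fold.
Codon 3 GCC (Ala): third position 4-fold.
Codon 4 AAT (Asn): third position 2-fold.
Codon 5 GCA (Ala): third position 4-fold.
Codon 6 ACT (Thr): third position 4-fold.
Codon 7 GTT (Val): third position 4-fold.
Codon 8 TCA (Ser): third position 4-fold.
Codon 9 CCC (Pro): third position 4-fold.
Codon 10 ATA (Ile): third position 3-fold.
Four-fold degenerate third positions: 8.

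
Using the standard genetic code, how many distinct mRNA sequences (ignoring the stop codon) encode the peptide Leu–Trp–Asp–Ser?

72

Leu: 6 codons.
Trp: 1 codon.
Asp: 2 codons.
Ser: 6 codons.
6 × 1 × 2 × 6 = 72.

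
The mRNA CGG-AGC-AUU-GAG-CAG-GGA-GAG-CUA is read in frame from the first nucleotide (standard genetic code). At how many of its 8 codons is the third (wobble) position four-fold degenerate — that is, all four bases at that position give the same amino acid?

3

Codon 1 CGG (Arg): third position 4-fold.
Codon 2 AGC (Ser): third position 2-fold.
Codon 3 AUU (Ile): third position 3-fold.
Codon 4 GAG (Glu): third position 2-fold.
Codon 5 CAG (Gln): third position 2-fold.
Codon 6 GGA (Gly): third position 4-fold.
Codon 7 GAG (Glu): third position 2-fold.
Codon 8 CUA (Leu): third position 4-fold.
Four-fold degenerate third positions: 3.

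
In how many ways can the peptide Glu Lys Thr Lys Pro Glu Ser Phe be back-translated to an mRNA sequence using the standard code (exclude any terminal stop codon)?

Glu: 2 codons.
Lys: 2 codons.
Thr: 4 codons.
Lys: 2 codons.
Pro: 4 codons.
Glu: 2 codons.
Ser: 6 codons.
Phe: 2 codons.
2 × 2 × 4 × 2 × 4 × 2 × 6 × 2 = 3072.

3072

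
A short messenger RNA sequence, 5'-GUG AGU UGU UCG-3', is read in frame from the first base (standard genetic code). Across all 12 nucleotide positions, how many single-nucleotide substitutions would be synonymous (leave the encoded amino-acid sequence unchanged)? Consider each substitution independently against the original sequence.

Codon 1 (GUG, Val): 3 synonymous substitutions.
Codon 2 (AGU, Ser): 1 synonymous substitution.
Codon 3 (UGU, Cys): 1 synonymous substitution.
Codon 4 (UCG, Ser): 3 synonymous substitutions.
Total: 3 + 1 + 1 + 3 = 8.

8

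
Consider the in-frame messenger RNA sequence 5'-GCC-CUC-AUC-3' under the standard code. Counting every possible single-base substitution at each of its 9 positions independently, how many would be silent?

8

Codon 1 (GCC, Ala): 3 synonymous substitutions.
Codon 2 (CUC, Leu): 3 synonymous substitutions.
Codon 3 (AUC, Ile): 2 synonymous substitutions.
Total: 3 + 3 + 2 = 8.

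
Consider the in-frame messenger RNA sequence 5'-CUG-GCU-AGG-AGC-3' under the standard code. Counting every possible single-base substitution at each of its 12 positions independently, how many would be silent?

Codon 1 (CUG, Leu): 4 synonymous substitutions.
Codon 2 (GCU, Ala): 3 synonymous substitutions.
Codon 3 (AGG, Arg): 2 synonymous substitutions.
Codon 4 (AGC, Ser): 1 synonymous substitution.
Total: 4 + 3 + 2 + 1 = 10.

10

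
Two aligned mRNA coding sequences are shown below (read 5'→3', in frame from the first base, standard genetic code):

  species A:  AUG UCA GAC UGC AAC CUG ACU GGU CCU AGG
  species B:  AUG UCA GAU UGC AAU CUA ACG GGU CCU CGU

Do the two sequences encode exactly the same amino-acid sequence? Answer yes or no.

Codon 1: AUG Met / AUG Met — identical.
Codon 2: UCA Ser / UCA Ser — identical.
Codon 3: GAC Asp / GAU Asp — synonymous.
Codon 4: UGC Cys / UGC Cys — identical.
Codon 5: AAC Asn / AAU Asn — synonymous.
Codon 6: CUG Leu / CUA Leu — synonymous.
Codon 7: ACU Thr / ACG Thr — synonymous.
Codon 8: GGU Gly / GGU Gly — identical.
Codon 9: CCU Pro / CCU Pro — identical.
Codon 10: AGG Arg / CGU Arg — synonymous.
Nonsynonymous differences: 0 → same protein.

yes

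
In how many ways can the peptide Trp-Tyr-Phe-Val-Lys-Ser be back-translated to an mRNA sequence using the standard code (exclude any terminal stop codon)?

192

Trp: 1 codon.
Tyr: 2 codons.
Phe: 2 codons.
Val: 4 codons.
Lys: 2 codons.
Ser: 6 codons.
1 × 2 × 2 × 4 × 2 × 6 = 192.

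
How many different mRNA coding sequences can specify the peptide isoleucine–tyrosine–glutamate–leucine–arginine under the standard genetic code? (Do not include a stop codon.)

Ile: 3 codons.
Tyr: 2 codons.
Glu: 2 codons.
Leu: 6 codons.
Arg: 6 codons.
3 × 2 × 2 × 6 × 6 = 432.

432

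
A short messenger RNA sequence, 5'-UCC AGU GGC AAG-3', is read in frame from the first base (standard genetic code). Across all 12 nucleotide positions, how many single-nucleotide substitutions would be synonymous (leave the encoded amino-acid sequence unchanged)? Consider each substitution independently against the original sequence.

8

Codon 1 (UCC, Ser): 3 synonymous substitutions.
Codon 2 (AGU, Ser): 1 synonymous substitution.
Codon 3 (GGC, Gly): 3 synonymous substitutions.
Codon 4 (AAG, Lys): 1 synonymous substitution.
Total: 3 + 1 + 3 + 1 = 8.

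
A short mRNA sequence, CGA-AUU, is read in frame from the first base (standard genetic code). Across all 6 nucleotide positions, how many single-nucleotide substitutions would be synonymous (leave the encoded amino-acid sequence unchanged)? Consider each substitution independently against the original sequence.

6

Codon 1 (CGA, Arg): 4 synonymous substitutions.
Codon 2 (AUU, Ile): 2 synonymous substitutions.
Total: 4 + 2 = 6.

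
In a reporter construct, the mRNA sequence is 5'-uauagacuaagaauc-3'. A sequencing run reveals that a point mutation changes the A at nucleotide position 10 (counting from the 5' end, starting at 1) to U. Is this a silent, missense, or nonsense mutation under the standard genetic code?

Position 10 falls in codon 4: AGA → Arg.
After the substitution the codon is UGA → Stop.
The new codon is a stop codon, so this is a nonsense mutation.

nonsense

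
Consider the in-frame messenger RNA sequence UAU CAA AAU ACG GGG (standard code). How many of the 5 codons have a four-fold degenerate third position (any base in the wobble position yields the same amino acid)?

2

Codon 1 UAU (Tyr): third position 2-fold.
Codon 2 CAA (Gln): third position 2-fold.
Codon 3 AAU (Asn): third position 2-fold.
Codon 4 ACG (Thr): third position 4-fold.
Codon 5 GGG (Gly): third position 4-fold.
Four-fold degenerate third positions: 2.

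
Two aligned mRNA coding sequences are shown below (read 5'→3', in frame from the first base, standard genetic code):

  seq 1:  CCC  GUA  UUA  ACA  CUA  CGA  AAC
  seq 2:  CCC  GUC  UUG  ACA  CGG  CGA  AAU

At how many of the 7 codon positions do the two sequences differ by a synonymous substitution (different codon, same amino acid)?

3

Codon 1: CCC Pro / CCC Pro — identical.
Codon 2: GUA Val / GUC Val — synonymous.
Codon 3: UUA Leu / UUG Leu — synonymous.
Codon 4: ACA Thr / ACA Thr — identical.
Codon 5: CUA Leu / CGG Arg — nonsynonymous.
Codon 6: CGA Arg / CGA Arg — identical.
Codon 7: AAC Asn / AAU Asn — synonymous.
Synonymous differences: 3.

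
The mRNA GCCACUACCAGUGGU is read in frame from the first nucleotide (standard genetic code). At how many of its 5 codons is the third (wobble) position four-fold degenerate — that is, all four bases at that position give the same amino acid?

Codon 1 GCC (Ala): third position 4-fold.
Codon 2 ACU (Thr): third position 4-fold.
Codon 3 ACC (Thr): third position 4-fold.
Codon 4 AGU (Ser): third position 2-fold.
Codon 5 GGU (Gly): third position 4-fold.
Four-fold degenerate third positions: 4.

4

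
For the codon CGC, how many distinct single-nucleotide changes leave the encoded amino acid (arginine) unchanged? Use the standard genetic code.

Position 1: none → 0 synonymous.
Position 2: none → 0 synonymous.
Position 3: CGU, CGA, CGG → 3 synonymous.
Total: 0 + 0 + 3 = 3.

3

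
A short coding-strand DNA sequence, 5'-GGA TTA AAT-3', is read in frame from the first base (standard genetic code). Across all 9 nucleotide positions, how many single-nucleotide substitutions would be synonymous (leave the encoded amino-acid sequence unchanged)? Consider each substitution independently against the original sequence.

6

Codon 1 (GGA, Gly): 3 synonymous substitutions.
Codon 2 (TTA, Leu): 2 synonymous substitutions.
Codon 3 (AAT, Asn): 1 synonymous substitution.
Total: 3 + 2 + 1 = 6.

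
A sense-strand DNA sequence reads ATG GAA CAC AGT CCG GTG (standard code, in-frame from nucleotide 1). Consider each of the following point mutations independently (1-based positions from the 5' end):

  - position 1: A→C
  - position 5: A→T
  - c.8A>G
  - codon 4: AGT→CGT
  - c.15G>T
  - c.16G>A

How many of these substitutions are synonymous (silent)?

1

Codon 1: ATG (Met) → CTG (Leu) — missense.
Codon 2: GAA (Glu) → GTA (Val) — missense.
Codon 3: CAC (His) → CGC (Arg) — missense.
Codon 4: AGT (Ser) → CGT (Arg) — missense.
Codon 5: CCG (Pro) → CCT (Pro) — synonymous.
Codon 6: GTG (Val) → ATG (Met) — missense.
Synonymous: 1 of 6.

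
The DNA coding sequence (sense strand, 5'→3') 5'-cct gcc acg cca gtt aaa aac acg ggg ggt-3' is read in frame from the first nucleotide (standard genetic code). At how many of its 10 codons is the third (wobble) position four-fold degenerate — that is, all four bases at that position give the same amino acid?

Codon 1 CCT (Pro): third position 4-fold.
Codon 2 GCC (Ala): third position 4-fold.
Codon 3 ACG (Thr): third position 4-fold.
Codon 4 CCA (Pro): third position 4-fold.
Codon 5 GTT (Val): third position 4-fold.
Codon 6 AAA (Lys): third position 2-fold.
Codon 7 AAC (Asn): third position 2-fold.
Codon 8 ACG (Thr): third position 4-fold.
Codon 9 GGG (Gly): third position 4-fold.
Codon 10 GGT (Gly): third position 4-fold.
Four-fold degenerate third positions: 8.

8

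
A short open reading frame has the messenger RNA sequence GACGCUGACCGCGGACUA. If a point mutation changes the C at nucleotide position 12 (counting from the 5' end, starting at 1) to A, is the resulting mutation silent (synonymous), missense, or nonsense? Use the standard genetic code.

silent

Position 12 falls in codon 4: CGC → Arg.
After the substitution the codon is CGA → Arg.
Both encode Arg, so the change is synonymous.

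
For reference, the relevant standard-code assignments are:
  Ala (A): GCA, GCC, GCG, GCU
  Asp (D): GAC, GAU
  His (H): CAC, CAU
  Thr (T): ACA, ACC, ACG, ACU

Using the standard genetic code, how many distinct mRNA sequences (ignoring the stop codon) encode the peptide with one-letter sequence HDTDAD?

256

His: 2 codons.
Asp: 2 codons.
Thr: 4 codons.
Asp: 2 codons.
Ala: 4 codons.
Asp: 2 codons.
2 × 2 × 4 × 2 × 4 × 2 = 256.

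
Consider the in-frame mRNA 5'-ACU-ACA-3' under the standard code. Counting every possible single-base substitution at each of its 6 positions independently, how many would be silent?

6

Codon 1 (ACU, Thr): 3 synonymous substitutions.
Codon 2 (ACA, Thr): 3 synonymous substitutions.
Total: 3 + 3 = 6.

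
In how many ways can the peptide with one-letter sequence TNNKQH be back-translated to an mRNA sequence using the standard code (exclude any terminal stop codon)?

128

Thr: 4 codons.
Asn: 2 codons.
Asn: 2 codons.
Lys: 2 codons.
Gln: 2 codons.
His: 2 codons.
4 × 2 × 2 × 2 × 2 × 2 = 128.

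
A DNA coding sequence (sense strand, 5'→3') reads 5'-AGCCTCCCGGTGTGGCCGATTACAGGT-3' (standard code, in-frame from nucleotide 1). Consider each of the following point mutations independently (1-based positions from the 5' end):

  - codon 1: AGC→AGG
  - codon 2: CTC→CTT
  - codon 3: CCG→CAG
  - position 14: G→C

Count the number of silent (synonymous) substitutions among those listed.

Codon 1: AGC (Ser) → AGG (Arg) — missense.
Codon 2: CTC (Leu) → CTT (Leu) — synonymous.
Codon 3: CCG (Pro) → CAG (Gln) — missense.
Codon 5: TGG (Trp) → TCG (Ser) — missense.
Synonymous: 1 of 4.

1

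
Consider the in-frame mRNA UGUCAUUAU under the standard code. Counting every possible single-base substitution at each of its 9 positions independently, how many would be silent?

3

Codon 1 (UGU, Cys): 1 synonymous substitution.
Codon 2 (CAU, His): 1 synonymous substitution.
Codon 3 (UAU, Tyr): 1 synonymous substitution.
Total: 1 + 1 + 1 = 3.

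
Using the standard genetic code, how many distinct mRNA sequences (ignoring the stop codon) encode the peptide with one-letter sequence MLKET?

96

Met: 1 codon.
Leu: 6 codons.
Lys: 2 codons.
Glu: 2 codons.
Thr: 4 codons.
1 × 6 × 2 × 2 × 4 = 96.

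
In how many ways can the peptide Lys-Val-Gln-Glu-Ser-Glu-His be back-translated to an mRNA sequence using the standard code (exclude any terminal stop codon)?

768

Lys: 2 codons.
Val: 4 codons.
Gln: 2 codons.
Glu: 2 codons.
Ser: 6 codons.
Glu: 2 codons.
His: 2 codons.
2 × 4 × 2 × 2 × 6 × 2 × 2 = 768.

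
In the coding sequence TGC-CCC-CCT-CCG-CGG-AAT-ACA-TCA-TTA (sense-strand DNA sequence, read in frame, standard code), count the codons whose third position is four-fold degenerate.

Codon 1 TGC (Cys): third position 2-fold.
Codon 2 CCC (Pro): third position 4-fold.
Codon 3 CCT (Pro): third position 4-fold.
Codon 4 CCG (Pro): third position 4-fold.
Codon 5 CGG (Arg): third position 4-fold.
Codon 6 AAT (Asn): third position 2-fold.
Codon 7 ACA (Thr): third position 4-fold.
Codon 8 TCA (Ser): third position 4-fold.
Codon 9 TTA (Leu): third position 2-fold.
Four-fold degenerate third positions: 6.

6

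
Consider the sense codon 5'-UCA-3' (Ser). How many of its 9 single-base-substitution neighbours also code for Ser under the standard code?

Position 1: none → 0 synonymous.
Position 2: none → 0 synonymous.
Position 3: UCU, UCC, UCG → 3 synonymous.
Total: 0 + 0 + 3 = 3.

3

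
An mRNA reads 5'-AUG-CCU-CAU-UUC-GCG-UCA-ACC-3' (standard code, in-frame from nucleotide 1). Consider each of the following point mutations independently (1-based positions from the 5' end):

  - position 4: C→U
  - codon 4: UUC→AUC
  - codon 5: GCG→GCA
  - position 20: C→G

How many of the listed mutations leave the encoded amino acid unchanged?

Codon 2: CCU (Pro) → UCU (Ser) — missense.
Codon 4: UUC (Phe) → AUC (Ile) — missense.
Codon 5: GCG (Ala) → GCA (Ala) — synonymous.
Codon 7: ACC (Thr) → AGC (Ser) — missense.
Synonymous: 1 of 4.

1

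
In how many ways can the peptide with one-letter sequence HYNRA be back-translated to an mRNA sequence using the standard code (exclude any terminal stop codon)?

His: 2 codons.
Tyr: 2 codons.
Asn: 2 codons.
Arg: 6 codons.
Ala: 4 codons.
2 × 2 × 2 × 6 × 4 = 192.

192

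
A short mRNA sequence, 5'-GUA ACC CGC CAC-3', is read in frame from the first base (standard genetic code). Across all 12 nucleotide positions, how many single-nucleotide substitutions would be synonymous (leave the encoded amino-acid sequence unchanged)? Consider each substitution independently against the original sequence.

Codon 1 (GUA, Val): 3 synonymous substitutions.
Codon 2 (ACC, Thr): 3 synonymous substitutions.
Codon 3 (CGC, Arg): 3 synonymous substitutions.
Codon 4 (CAC, His): 1 synonymous substitution.
Total: 3 + 3 + 3 + 1 = 10.

10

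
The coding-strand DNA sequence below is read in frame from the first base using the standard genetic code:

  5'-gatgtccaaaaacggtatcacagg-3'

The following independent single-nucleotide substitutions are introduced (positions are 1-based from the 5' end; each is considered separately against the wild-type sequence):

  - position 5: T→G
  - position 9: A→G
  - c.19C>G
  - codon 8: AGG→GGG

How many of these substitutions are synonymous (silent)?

1

Codon 2: GTC (Val) → GGC (Gly) — missense.
Codon 3: CAA (Gln) → CAG (Gln) — synonymous.
Codon 7: CAC (His) → GAC (Asp) — missense.
Codon 8: AGG (Arg) → GGG (Gly) — missense.
Synonymous: 1 of 4.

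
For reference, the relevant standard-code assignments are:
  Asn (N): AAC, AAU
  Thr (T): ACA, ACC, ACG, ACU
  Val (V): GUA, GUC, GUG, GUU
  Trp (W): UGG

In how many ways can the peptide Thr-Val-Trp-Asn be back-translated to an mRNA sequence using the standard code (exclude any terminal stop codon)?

Thr: 4 codons.
Val: 4 codons.
Trp: 1 codon.
Asn: 2 codons.
4 × 4 × 1 × 2 = 32.

32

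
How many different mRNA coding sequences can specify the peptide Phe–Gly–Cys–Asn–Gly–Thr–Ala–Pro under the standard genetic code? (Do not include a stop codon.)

8192

Phe: 2 codons.
Gly: 4 codons.
Cys: 2 codons.
Asn: 2 codons.
Gly: 4 codons.
Thr: 4 codons.
Ala: 4 codons.
Pro: 4 codons.
2 × 4 × 2 × 2 × 4 × 4 × 4 × 4 = 8192.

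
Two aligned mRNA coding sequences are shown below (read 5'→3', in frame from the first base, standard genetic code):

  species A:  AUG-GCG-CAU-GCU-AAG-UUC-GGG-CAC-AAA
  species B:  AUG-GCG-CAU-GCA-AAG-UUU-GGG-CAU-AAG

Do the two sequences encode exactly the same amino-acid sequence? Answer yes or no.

yes

Codon 1: AUG Met / AUG Met — identical.
Codon 2: GCG Ala / GCG Ala — identical.
Codon 3: CAU His / CAU His — identical.
Codon 4: GCU Ala / GCA Ala — synonymous.
Codon 5: AAG Lys / AAG Lys — identical.
Codon 6: UUC Phe / UUU Phe — synonymous.
Codon 7: GGG Gly / GGG Gly — identical.
Codon 8: CAC His / CAU His — synonymous.
Codon 9: AAA Lys / AAG Lys — synonymous.
Nonsynonymous differences: 0 → same protein.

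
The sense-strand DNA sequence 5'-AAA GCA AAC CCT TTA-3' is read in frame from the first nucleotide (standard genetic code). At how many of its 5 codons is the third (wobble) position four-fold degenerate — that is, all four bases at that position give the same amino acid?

Codon 1 AAA (Lys): third position 2-fold.
Codon 2 GCA (Ala): third position 4-fold.
Codon 3 AAC (Asn): third position 2-fold.
Codon 4 CCT (Pro): third position 4-fold.
Codon 5 TTA (Leu): third position 2-fold.
Four-fold degenerate third positions: 2.

2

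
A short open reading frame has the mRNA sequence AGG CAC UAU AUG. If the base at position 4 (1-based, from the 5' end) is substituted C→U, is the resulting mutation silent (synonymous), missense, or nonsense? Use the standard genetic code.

Position 4 falls in codon 2: CAC → His.
After the substitution the codon is UAC → Tyr.
His ≠ Tyr, so this is a missense mutation.

missense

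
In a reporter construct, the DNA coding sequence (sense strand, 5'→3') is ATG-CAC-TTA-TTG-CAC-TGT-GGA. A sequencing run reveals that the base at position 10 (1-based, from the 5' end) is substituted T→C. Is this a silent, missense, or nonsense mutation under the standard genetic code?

Position 10 falls in codon 4: TTG → Leu.
After the substitution the codon is CTG → Leu.
Both encode Leu, so the change is synonymous.

silent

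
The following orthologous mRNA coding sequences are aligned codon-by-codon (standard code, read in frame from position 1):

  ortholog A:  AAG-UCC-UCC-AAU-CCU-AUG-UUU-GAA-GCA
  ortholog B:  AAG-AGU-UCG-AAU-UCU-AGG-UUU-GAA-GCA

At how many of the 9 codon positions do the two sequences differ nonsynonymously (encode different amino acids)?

2

Codon 1: AAG Lys / AAG Lys — identical.
Codon 2: UCC Ser / AGU Ser — synonymous.
Codon 3: UCC Ser / UCG Ser — synonymous.
Codon 4: AAU Asn / AAU Asn — identical.
Codon 5: CCU Pro / UCU Ser — nonsynonymous.
Codon 6: AUG Met / AGG Arg — nonsynonymous.
Codon 7: UUU Phe / UUU Phe — identical.
Codon 8: GAA Glu / GAA Glu — identical.
Codon 9: GCA Ala / GCA Ala — identical.
Nonsynonymous differences: 2.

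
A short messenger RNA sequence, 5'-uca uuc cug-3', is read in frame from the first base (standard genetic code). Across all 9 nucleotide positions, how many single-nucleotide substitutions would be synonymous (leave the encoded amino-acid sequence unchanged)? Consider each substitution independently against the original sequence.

8

Codon 1 (UCA, Ser): 3 synonymous substitutions.
Codon 2 (UUC, Phe): 1 synonymous substitution.
Codon 3 (CUG, Leu): 4 synonymous substitutions.
Total: 3 + 1 + 4 = 8.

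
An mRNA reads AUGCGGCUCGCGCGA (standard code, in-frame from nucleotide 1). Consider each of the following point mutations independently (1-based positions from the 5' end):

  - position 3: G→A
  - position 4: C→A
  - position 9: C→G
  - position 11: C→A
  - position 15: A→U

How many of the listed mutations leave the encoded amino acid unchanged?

Codon 1: AUG (Met) → AUA (Ile) — missense.
Codon 2: CGG (Arg) → AGG (Arg) — synonymous.
Codon 3: CUC (Leu) → CUG (Leu) — synonymous.
Codon 4: GCG (Ala) → GAG (Glu) — missense.
Codon 5: CGA (Arg) → CGU (Arg) — synonymous.
Synonymous: 3 of 5.

3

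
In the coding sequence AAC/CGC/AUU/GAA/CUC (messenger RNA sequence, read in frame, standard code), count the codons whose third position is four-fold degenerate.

Codon 1 AAC (Asn): third position 2-fold.
Codon 2 CGC (Arg): third position 4-fold.
Codon 3 AUU (Ile): third position 3-fold.
Codon 4 GAA (Glu): third position 2-fold.
Codon 5 CUC (Leu): third position 4-fold.
Four-fold degenerate third positions: 2.

2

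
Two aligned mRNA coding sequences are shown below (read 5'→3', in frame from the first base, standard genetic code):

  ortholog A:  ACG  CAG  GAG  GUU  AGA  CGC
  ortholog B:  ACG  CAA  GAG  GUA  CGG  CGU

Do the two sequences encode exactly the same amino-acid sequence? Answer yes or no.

yes

Codon 1: ACG Thr / ACG Thr — identical.
Codon 2: CAG Gln / CAA Gln — synonymous.
Codon 3: GAG Glu / GAG Glu — identical.
Codon 4: GUU Val / GUA Val — synonymous.
Codon 5: AGA Arg / CGG Arg — synonymous.
Codon 6: CGC Arg / CGU Arg — synonymous.
Nonsynonymous differences: 0 → same protein.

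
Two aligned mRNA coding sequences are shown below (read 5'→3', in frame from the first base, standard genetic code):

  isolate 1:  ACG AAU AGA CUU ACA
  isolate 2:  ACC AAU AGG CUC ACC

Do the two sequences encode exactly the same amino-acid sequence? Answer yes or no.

Codon 1: ACG Thr / ACC Thr — synonymous.
Codon 2: AAU Asn / AAU Asn — identical.
Codon 3: AGA Arg / AGG Arg — synonymous.
Codon 4: CUU Leu / CUC Leu — synonymous.
Codon 5: ACA Thr / ACC Thr — synonymous.
Nonsynonymous differences: 0 → same protein.

yes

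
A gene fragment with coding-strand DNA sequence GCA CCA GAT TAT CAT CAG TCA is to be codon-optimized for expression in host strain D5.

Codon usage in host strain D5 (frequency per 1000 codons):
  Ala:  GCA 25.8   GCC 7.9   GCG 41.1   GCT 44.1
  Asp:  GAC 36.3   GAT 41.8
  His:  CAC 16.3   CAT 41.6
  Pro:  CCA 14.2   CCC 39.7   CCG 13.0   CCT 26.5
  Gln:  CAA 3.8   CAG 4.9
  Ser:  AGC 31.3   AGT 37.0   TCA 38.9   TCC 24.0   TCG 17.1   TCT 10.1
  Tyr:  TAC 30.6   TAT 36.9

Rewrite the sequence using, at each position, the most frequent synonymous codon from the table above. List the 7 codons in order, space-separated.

Codon 1 (Ala): best is GCT at 44.1.
Codon 2 (Pro): best is CCC at 39.7.
Codon 3 (Asp): best is GAT at 41.8.
Codon 4 (Tyr): best is TAT at 36.9.
Codon 5 (His): best is CAT at 41.6.
Codon 6 (Gln): best is CAG at 4.9.
Codon 7 (Ser): best is TCA at 38.9.

GCT CCC GAT TAT CAT CAG TCA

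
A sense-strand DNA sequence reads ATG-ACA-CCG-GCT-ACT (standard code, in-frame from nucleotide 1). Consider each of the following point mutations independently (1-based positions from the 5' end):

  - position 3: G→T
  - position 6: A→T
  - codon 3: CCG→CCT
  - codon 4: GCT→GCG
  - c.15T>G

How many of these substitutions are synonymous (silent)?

4

Codon 1: ATG (Met) → ATT (Ile) — missense.
Codon 2: ACA (Thr) → ACT (Thr) — synonymous.
Codon 3: CCG (Pro) → CCT (Pro) — synonymous.
Codon 4: GCT (Ala) → GCG (Ala) — synonymous.
Codon 5: ACT (Thr) → ACG (Thr) — synonymous.
Synonymous: 4 of 5.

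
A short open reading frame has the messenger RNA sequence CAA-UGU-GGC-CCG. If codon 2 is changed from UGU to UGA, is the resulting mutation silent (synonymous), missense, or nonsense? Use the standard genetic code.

nonsense

Position 6 falls in codon 2: UGU → Cys.
After the substitution the codon is UGA → Stop.
The new codon is a stop codon, so this is a nonsense mutation.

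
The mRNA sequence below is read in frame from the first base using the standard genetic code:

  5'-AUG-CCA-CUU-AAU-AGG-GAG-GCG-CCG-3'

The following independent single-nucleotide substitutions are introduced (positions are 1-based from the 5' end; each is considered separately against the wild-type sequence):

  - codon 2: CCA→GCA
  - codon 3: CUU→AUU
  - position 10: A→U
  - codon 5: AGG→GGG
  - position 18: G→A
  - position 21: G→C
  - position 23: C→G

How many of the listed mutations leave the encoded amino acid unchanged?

Codon 2: CCA (Pro) → GCA (Ala) — missense.
Codon 3: CUU (Leu) → AUU (Ile) — missense.
Codon 4: AAU (Asn) → UAU (Tyr) — missense.
Codon 5: AGG (Arg) → GGG (Gly) — missense.
Codon 6: GAG (Glu) → GAA (Glu) — synonymous.
Codon 7: GCG (Ala) → GCC (Ala) — synonymous.
Codon 8: CCG (Pro) → CGG (Arg) — missense.
Synonymous: 2 of 7.

2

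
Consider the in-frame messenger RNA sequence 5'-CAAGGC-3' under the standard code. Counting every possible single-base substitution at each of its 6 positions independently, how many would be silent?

Codon 1 (CAA, Gln): 1 synonymous substitution.
Codon 2 (GGC, Gly): 3 synonymous substitutions.
Total: 1 + 3 = 4.

4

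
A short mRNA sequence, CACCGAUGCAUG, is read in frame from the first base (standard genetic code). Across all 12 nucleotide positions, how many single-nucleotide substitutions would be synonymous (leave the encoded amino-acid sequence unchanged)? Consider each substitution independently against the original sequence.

Codon 1 (CAC, His): 1 synonymous substitution.
Codon 2 (CGA, Arg): 4 synonymous substitutions.
Codon 3 (UGC, Cys): 1 synonymous substitution.
Codon 4 (AUG, Met): 0 synonymous substitutions.
Total: 1 + 4 + 1 + 0 = 6.

6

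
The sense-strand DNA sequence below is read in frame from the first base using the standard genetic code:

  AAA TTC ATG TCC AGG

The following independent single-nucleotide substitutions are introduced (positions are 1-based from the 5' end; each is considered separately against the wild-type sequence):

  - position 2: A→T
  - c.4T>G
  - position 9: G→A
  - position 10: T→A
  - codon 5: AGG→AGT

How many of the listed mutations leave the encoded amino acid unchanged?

Codon 1: AAA (Lys) → ATA (Ile) — missense.
Codon 2: TTC (Phe) → GTC (Val) — missense.
Codon 3: ATG (Met) → ATA (Ile) — missense.
Codon 4: TCC (Ser) → ACC (Thr) — missense.
Codon 5: AGG (Arg) → AGT (Ser) — missense.
Synonymous: 0 of 5.

0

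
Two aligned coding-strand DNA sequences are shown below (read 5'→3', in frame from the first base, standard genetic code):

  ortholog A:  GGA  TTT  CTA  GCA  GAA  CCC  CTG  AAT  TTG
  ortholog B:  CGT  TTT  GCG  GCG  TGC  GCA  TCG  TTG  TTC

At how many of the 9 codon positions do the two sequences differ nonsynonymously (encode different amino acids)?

Codon 1: GGA Gly / CGT Arg — nonsynonymous.
Codon 2: TTT Phe / TTT Phe — identical.
Codon 3: CTA Leu / GCG Ala — nonsynonymous.
Codon 4: GCA Ala / GCG Ala — synonymous.
Codon 5: GAA Glu / TGC Cys — nonsynonymous.
Codon 6: CCC Pro / GCA Ala — nonsynonymous.
Codon 7: CTG Leu / TCG Ser — nonsynonymous.
Codon 8: AAT Asn / TTG Leu — nonsynonymous.
Codon 9: TTG Leu / TTC Phe — nonsynonymous.
Nonsynonymous differences: 7.

7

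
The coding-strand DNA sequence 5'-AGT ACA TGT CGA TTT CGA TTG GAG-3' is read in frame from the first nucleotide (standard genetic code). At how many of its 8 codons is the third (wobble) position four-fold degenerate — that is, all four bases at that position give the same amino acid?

Codon 1 AGT (Ser): third position 2-fold.
Codon 2 ACA (Thr): third position 4-fold.
Codon 3 TGT (Cys): third position 2-fold.
Codon 4 CGA (Arg): third position 4-fold.
Codon 5 TTT (Phe): third position 2-fold.
Codon 6 CGA (Arg): third position 4-fold.
Codon 7 TTG (Leu): third position 2-fold.
Codon 8 GAG (Glu): third position 2-fold.
Four-fold degenerate third positions: 3.

3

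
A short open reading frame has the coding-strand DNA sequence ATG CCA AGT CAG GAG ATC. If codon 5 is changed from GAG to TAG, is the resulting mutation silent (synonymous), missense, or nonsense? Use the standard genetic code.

nonsense

Position 13 falls in codon 5: GAG → Glu.
After the substitution the codon is TAG → Stop.
The new codon is a stop codon, so this is a nonsense mutation.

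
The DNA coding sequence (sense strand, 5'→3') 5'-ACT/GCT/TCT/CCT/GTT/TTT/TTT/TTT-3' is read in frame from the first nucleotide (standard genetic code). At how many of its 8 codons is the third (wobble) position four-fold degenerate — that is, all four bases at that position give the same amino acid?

Codon 1 ACT (Thr): third position 4-fold.
Codon 2 GCT (Ala): third position 4-fold.
Codon 3 TCT (Ser): third position 4-fold.
Codon 4 CCT (Pro): third position 4-fold.
Codon 5 GTT (Val): third position 4-fold.
Codon 6 TTT (Phe): third position 2-fold.
Codon 7 TTT (Phe): third position 2-fold.
Codon 8 TTT (Phe): third position 2-fold.
Four-fold degenerate third positions: 5.

5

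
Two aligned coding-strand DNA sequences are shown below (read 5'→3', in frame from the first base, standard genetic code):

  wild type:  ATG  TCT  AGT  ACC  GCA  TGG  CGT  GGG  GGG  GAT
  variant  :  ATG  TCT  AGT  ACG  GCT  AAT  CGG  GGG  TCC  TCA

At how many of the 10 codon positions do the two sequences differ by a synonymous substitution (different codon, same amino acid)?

Codon 1: ATG Met / ATG Met — identical.
Codon 2: TCT Ser / TCT Ser — identical.
Codon 3: AGT Ser / AGT Ser — identical.
Codon 4: ACC Thr / ACG Thr — synonymous.
Codon 5: GCA Ala / GCT Ala — synonymous.
Codon 6: TGG Trp / AAT Asn — nonsynonymous.
Codon 7: CGT Arg / CGG Arg — synonymous.
Codon 8: GGG Gly / GGG Gly — identical.
Codon 9: GGG Gly / TCC Ser — nonsynonymous.
Codon 10: GAT Asp / TCA Ser — nonsynonymous.
Synonymous differences: 3.

3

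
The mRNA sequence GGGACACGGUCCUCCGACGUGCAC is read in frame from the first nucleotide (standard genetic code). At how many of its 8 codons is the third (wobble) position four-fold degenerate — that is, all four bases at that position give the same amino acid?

6

Codon 1 GGG (Gly): third position 4-fold.
Codon 2 ACA (Thr): third position 4-fold.
Codon 3 CGG (Arg): third position 4-fold.
Codon 4 UCC (Ser): third position 4-fold.
Codon 5 UCC (Ser): third position 4-fold.
Codon 6 GAC (Asp): third position 2-fold.
Codon 7 GUG (Val): third position 4-fold.
Codon 8 CAC (His): third position 2-fold.
Four-fold degenerate third positions: 6.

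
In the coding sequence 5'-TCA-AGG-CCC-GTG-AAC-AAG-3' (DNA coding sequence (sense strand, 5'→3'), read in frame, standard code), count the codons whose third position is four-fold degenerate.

Codon 1 TCA (Ser): third position 4-fold.
Codon 2 AGG (Arg): third position 2-fold.
Codon 3 CCC (Pro): third position 4-fold.
Codon 4 GTG (Val): third position 4-fold.
Codon 5 AAC (Asn): third position 2-fold.
Codon 6 AAG (Lys): third position 2-fold.
Four-fold degenerate third positions: 3.

3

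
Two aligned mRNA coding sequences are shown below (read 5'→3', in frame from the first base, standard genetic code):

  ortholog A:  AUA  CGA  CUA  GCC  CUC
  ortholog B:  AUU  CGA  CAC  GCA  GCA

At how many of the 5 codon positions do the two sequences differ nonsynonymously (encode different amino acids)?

Codon 1: AUA Ile / AUU Ile — synonymous.
Codon 2: CGA Arg / CGA Arg — identical.
Codon 3: CUA Leu / CAC His — nonsynonymous.
Codon 4: GCC Ala / GCA Ala — synonymous.
Codon 5: CUC Leu / GCA Ala — nonsynonymous.
Nonsynonymous differences: 2.

2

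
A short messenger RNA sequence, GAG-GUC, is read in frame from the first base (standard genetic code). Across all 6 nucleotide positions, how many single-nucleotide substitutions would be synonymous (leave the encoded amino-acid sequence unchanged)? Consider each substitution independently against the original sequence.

4

Codon 1 (GAG, Glu): 1 synonymous substitution.
Codon 2 (GUC, Val): 3 synonymous substitutions.
Total: 1 + 3 = 4.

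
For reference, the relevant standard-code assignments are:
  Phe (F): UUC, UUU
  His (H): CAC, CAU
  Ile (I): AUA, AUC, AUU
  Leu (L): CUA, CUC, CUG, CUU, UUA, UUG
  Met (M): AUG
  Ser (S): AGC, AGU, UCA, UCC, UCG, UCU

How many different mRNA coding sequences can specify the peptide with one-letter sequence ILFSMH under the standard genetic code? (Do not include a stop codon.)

Ile: 3 codons.
Leu: 6 codons.
Phe: 2 codons.
Ser: 6 codons.
Met: 1 codon.
His: 2 codons.
3 × 6 × 2 × 6 × 1 × 2 = 432.

432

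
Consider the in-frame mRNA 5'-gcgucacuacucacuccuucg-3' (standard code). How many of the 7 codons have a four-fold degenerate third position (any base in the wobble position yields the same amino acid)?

Codon 1 GCG (Ala): third position 4-fold.
Codon 2 UCA (Ser): third position 4-fold.
Codon 3 CUA (Leu): third position 4-fold.
Codon 4 CUC (Leu): third position 4-fold.
Codon 5 ACU (Thr): third position 4-fold.
Codon 6 CCU (Pro): third position 4-fold.
Codon 7 UCG (Ser): third position 4-fold.
Four-fold degenerate third positions: 7.

7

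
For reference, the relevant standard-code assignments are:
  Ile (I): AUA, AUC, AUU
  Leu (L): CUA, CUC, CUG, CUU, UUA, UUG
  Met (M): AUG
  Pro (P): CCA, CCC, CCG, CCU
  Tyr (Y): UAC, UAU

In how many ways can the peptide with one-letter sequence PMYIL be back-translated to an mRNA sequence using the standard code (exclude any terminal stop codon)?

144

Pro: 4 codons.
Met: 1 codon.
Tyr: 2 codons.
Ile: 3 codons.
Leu: 6 codons.
4 × 1 × 2 × 3 × 6 = 144.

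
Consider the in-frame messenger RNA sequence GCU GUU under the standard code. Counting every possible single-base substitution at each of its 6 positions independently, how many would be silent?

Codon 1 (GCU, Ala): 3 synonymous substitutions.
Codon 2 (GUU, Val): 3 synonymous substitutions.
Total: 3 + 3 = 6.

6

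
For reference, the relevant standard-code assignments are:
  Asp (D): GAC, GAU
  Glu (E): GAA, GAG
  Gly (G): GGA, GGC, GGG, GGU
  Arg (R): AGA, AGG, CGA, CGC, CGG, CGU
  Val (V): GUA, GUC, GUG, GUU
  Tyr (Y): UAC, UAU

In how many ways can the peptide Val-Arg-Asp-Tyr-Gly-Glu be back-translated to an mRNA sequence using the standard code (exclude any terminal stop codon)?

768

Val: 4 codons.
Arg: 6 codons.
Asp: 2 codons.
Tyr: 2 codons.
Gly: 4 codons.
Glu: 2 codons.
4 × 6 × 2 × 2 × 4 × 2 = 768.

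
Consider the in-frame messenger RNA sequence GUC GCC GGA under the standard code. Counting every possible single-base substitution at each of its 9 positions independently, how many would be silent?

9

Codon 1 (GUC, Val): 3 synonymous substitutions.
Codon 2 (GCC, Ala): 3 synonymous substitutions.
Codon 3 (GGA, Gly): 3 synonymous substitutions.
Total: 3 + 3 + 3 = 9.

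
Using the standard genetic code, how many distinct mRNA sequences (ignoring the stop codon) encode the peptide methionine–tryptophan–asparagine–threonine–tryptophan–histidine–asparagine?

32

Met: 1 codon.
Trp: 1 codon.
Asn: 2 codons.
Thr: 4 codons.
Trp: 1 codon.
His: 2 codons.
Asn: 2 codons.
1 × 1 × 2 × 4 × 1 × 2 × 2 = 32.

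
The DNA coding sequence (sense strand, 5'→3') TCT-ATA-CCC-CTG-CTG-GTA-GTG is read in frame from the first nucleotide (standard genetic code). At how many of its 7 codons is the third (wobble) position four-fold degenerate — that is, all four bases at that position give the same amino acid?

Codon 1 TCT (Ser): third position 4-fold.
Codon 2 ATA (Ile): third position 3-fold.
Codon 3 CCC (Pro): third position 4-fold.
Codon 4 CTG (Leu): third position 4-fold.
Codon 5 CTG (Leu): third position 4-fold.
Codon 6 GTA (Val): third position 4-fold.
Codon 7 GTG (Val): third position 4-fold.
Four-fold degenerate third positions: 6.

6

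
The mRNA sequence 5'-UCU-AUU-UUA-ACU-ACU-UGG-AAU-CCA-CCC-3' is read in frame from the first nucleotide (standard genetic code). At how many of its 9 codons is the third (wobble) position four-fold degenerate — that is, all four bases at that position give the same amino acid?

5

Codon 1 UCU (Ser): third position 4-fold.
Codon 2 AUU (Ile): third position 3-fold.
Codon 3 UUA (Leu): third position 2-fold.
Codon 4 ACU (Thr): third position 4-fold.
Codon 5 ACU (Thr): third position 4-fold.
Codon 6 UGG (Trp): third position 1-fold.
Codon 7 AAU (Asn): third position 2-fold.
Codon 8 CCA (Pro): third position 4-fold.
Codon 9 CCC (Pro): third position 4-fold.
Four-fold degenerate third positions: 5.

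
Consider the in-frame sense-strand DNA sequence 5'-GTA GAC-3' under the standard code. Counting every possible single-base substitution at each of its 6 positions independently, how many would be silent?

4

Codon 1 (GTA, Val): 3 synonymous substitutions.
Codon 2 (GAC, Asp): 1 synonymous substitution.
Total: 3 + 1 = 4.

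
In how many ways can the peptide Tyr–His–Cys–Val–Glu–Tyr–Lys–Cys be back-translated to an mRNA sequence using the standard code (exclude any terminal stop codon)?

Tyr: 2 codons.
His: 2 codons.
Cys: 2 codons.
Val: 4 codons.
Glu: 2 codons.
Tyr: 2 codons.
Lys: 2 codons.
Cys: 2 codons.
2 × 2 × 2 × 4 × 2 × 2 × 2 × 2 = 512.

512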